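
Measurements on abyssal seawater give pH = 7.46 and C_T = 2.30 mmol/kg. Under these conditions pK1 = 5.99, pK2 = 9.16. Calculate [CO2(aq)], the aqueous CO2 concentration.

[CO2*] = 0.0740 mmol/kg

α₀ = 1 / (1 + K1/[H⁺] + K1K2/[H⁺]²) = 1 / (1 + 10^+1.47 + 10^-0.23)
   = 1 / (1 + 29.512 + 0.58884) = 1/31.101 = 0.03215
[CO2*] = α₀ × DIC = 0.03215 × 2.30 = 0.0740 mmol/kg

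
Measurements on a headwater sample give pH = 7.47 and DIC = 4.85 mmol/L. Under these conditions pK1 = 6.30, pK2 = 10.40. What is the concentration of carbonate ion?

α₂ = 1 / (1 + [H⁺]/K2 + [H⁺]²/(K1K2)) = 1 / (1 + 10^+2.93 + 10^+1.76)
   = 1 / (1 + 851.14 + 57.544) = 1/909.68 = 0.001099
[CO3²⁻] = α₂ × DIC = 0.001099 × 4.85 = 0.00533 mmol/L = 5.33 μmol/L

[CO3²⁻] = 5.33 μmol/L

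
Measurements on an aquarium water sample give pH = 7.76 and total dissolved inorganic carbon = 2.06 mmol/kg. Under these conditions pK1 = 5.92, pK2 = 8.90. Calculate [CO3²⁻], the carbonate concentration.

[CO3²⁻] = 0.137 mmol/kg

α₂ = 1 / (1 + [H⁺]/K2 + [H⁺]²/(K1K2)) = 1 / (1 + 10^+1.14 + 10^-0.70)
   = 1 / (1 + 13.804 + 0.19953) = 1/15.003 = 0.06665
[CO3²⁻] = α₂ × DIC = 0.06665 × 2.06 = 0.137 mmol/kg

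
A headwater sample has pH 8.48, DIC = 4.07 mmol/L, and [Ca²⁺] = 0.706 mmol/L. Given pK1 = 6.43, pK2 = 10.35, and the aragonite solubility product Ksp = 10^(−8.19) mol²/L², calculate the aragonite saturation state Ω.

α₂ = 1 / (1 + [H⁺]/K2 + [H⁺]²/(K1K2)) = 1 / (1 + 10^+1.87 + 10^-0.18)
   = 1 / (1 + 74.131 + 0.66069) = 1/75.792 = 0.01319
[CO3²⁻] = α₂ × DIC = 0.01319 × 4.07 = 0.05370 mmol/L
Ksp = 10^(−8.19) = 6.457×10^-9
Ω = [Ca²⁺][CO3²⁻]/Ksp = (0.706×10^-3)(5.370×10^-5) / 6.457×10^-9 = 5.87

Ω = 5.87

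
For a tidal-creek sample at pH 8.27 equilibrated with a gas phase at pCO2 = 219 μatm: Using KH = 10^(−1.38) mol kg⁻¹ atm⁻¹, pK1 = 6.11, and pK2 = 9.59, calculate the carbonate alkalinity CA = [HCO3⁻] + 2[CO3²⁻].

CA = 1.45 mmol/kg

[CO2*] = KH · pCO2 = 10^(−1.38) × 219×10^-6 = 9.129×10^-6 mol/kg
α₀ = 1/(1 + K1/[H⁺] + K1K2/[H⁺]²) = 1/(1 + 10^+2.16 + 10^+0.84) = 0.006559
DIC = [CO2*]/α₀ = 9.129×10^-6 / 0.006559 = 1.392 mmol/kg
CA = (α₁ + 2α₂)·DIC = (0.9481 + 2×0.04538) × 1.392 = 1.45 mmol/kg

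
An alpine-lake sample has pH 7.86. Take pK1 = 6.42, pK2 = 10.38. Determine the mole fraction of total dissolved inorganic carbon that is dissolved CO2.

α₀ = 1 / (1 + K1/[H⁺] + K1K2/[H⁺]²) = 1 / (1 + 10^+1.44 + 10^-1.08)
   = 1 / (1 + 27.542 + 0.083176) = 1/28.625 = 0.03493

α₀ = 0.0349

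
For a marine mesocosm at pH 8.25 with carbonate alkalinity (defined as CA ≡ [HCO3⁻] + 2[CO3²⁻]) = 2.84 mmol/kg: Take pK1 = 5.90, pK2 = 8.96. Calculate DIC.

CA = [HCO3⁻] + 2[CO3²⁻] = (α₁ + 2α₂)·DIC
At pH 8.25: [H⁺]/K1 = 10^-2.35 = 0.0044668, K2/[H⁺] = 10^-0.71 = 0.19498
α₁ = 1/(1 + 0.0044668 + 0.19498) = 1/1.1995 = 0.8337; α₂ = α₁·K2/[H⁺] = 0.1626
α₁ + 2α₂ = 1.1588
DIC = CA / (α₁ + 2α₂) = 2.84 / 1.1588 = 2.45 mmol/kg

DIC = 2.45 mmol/kg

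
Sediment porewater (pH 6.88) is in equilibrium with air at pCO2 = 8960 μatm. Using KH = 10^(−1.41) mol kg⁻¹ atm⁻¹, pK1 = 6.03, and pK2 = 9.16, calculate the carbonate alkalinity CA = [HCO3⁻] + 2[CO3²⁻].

[CO2*] = KH · pCO2 = 10^(−1.41) × 8960×10^-6 = 3.486×10^-4 mol/kg
α₀ = 1/(1 + K1/[H⁺] + K1K2/[H⁺]²) = 1/(1 + 10^+0.85 + 10^-1.43) = 0.1232
DIC = [CO2*]/α₀ = 3.486×10^-4 / 0.1232 = 2.829 mmol/kg
CA = (α₁ + 2α₂)·DIC = (0.8722 + 2×0.004577) × 2.829 = 2.49 mmol/kg

CA = 2.49 mmol/kg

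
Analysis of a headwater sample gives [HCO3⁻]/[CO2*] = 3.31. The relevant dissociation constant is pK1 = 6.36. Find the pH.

From K1 = [H⁺][HCO3⁻]/[CO2*]:  pH = pK1 + log₁₀([HCO3⁻]/[CO2*])
log₁₀(3.31) = +0.520
pH = 6.36 + (+0.520) = 6.88

pH = 6.88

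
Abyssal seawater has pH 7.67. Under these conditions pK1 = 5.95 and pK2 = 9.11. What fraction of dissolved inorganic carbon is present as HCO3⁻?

α₁ = 1 / (1 + [H⁺]/K1 + K2/[H⁺]) = 1 / (1 + 10^-1.72 + 10^-1.44)
   = 1 / (1 + 0.019055 + 0.036308) = 1/1.0554 = 0.9475

α₁ = 0.948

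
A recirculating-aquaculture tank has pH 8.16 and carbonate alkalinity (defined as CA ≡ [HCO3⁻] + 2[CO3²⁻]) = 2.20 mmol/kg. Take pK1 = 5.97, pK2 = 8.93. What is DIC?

DIC = 1.93 mmol/kg

CA = [HCO3⁻] + 2[CO3²⁻] = (α₁ + 2α₂)·DIC
At pH 8.16: [H⁺]/K1 = 10^-2.19 = 0.0064565, K2/[H⁺] = 10^-0.77 = 0.16982
α₁ = 1/(1 + 0.0064565 + 0.16982) = 1/1.1763 = 0.8501; α₂ = α₁·K2/[H⁺] = 0.1444
α₁ + 2α₂ = 1.1389
DIC = CA / (α₁ + 2α₂) = 2.20 / 1.1389 = 1.93 mmol/kg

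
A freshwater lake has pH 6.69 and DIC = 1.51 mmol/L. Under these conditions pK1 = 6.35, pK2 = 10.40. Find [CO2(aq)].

α₀ = 1 / (1 + K1/[H⁺] + K1K2/[H⁺]²) = 1 / (1 + 10^+0.34 + 10^-3.37)
   = 1 / (1 + 2.1878 + 0.00042658) = 1/3.1882 = 0.3137
[CO2*] = α₀ × DIC = 0.3137 × 1.51 = 0.474 mmol/L

[CO2*] = 0.474 mmol/L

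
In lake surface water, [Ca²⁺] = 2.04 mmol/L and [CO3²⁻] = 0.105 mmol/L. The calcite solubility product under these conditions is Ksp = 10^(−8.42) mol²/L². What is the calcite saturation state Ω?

Ksp = 10^(−8.42) = 3.802×10^-9
Ω = [Ca²⁺][CO3²⁻]/Ksp = (2.04×10^-3)(0.105×10^-3) / 3.802×10^-9 = 56.3

Ω = 56.3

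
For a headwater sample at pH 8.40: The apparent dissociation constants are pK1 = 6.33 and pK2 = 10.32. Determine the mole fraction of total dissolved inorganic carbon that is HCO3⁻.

α₁ = 1 / (1 + [H⁺]/K1 + K2/[H⁺]) = 1 / (1 + 10^-2.07 + 10^-1.92)
   = 1 / (1 + 0.0085114 + 0.012023) = 1/1.0205 = 0.9799

α₁ = 0.980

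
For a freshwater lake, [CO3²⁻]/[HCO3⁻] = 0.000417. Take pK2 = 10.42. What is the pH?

pH = 7.04

From K2 = [H⁺][CO3²⁻]/[HCO3⁻]:  pH = pK2 + log₁₀([CO3²⁻]/[HCO3⁻])
log₁₀(0.000417) = -3.380
pH = 10.42 + (-3.380) = 7.04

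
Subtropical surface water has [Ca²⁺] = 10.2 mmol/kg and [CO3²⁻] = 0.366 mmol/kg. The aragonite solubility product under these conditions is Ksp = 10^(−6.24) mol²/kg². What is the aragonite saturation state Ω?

Ksp = 10^(−6.24) = 5.754×10^-7
Ω = [Ca²⁺][CO3²⁻]/Ksp = (10.2×10^-3)(0.366×10^-3) / 5.754×10^-7 = 6.49

Ω = 6.49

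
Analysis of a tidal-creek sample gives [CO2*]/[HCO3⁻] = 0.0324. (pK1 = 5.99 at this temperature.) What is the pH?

pH = 7.48

From K1 = [H⁺][HCO3⁻]/[CO2*]:  pH = pK1 − log₁₀([CO2*]/[HCO3⁻])
log₁₀(0.0324) = -1.489
pH = 5.99 − (-1.489) = 7.48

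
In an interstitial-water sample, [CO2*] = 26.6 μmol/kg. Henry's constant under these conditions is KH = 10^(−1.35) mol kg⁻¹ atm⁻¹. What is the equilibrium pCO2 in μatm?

KH = 10^(−1.35) = 4.467×10^-2 mol kg⁻¹ atm⁻¹
pCO2 = [CO2*]/KH = 26.6×10^-6 / 4.467×10^-2 = 5.95×10^-4 atm = 595 μatm

pCO2 = 595 μatm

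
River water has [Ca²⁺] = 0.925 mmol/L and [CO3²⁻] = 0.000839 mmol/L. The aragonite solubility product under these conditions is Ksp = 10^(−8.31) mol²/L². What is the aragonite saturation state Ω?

Ksp = 10^(−8.31) = 4.898×10^-9
Ω = [Ca²⁺][CO3²⁻]/Ksp = (0.925×10^-3)(0.000839×10^-3) / 4.898×10^-9 = 0.158

Ω = 0.158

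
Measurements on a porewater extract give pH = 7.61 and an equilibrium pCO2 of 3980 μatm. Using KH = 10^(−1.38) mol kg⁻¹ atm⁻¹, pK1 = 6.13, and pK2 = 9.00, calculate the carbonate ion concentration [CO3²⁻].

[CO2*] = KH · pCO2 = 10^(−1.38) × 3980×10^-6 = 1.659×10^-4 mol/kg
α₀ = 1/(1 + K1/[H⁺] + K1K2/[H⁺]²) = 1/(1 + 10^+1.48 + 10^+0.09) = 0.03084
DIC = [CO2*]/α₀ = 1.659×10^-4 / 0.03084 = 5.381 mmol/kg
[CO3²⁻] = α₂·DIC; α₂ = 0.03794, so [CO3²⁻] = 0.03794 × 5.381 = 0.204 mmol/kg

[CO3²⁻] = 0.204 mmol/kg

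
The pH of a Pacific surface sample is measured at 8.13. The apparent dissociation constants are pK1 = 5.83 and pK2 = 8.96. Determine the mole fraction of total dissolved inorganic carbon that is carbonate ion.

α₂ = 1 / (1 + [H⁺]/K2 + [H⁺]²/(K1K2)) = 1 / (1 + 10^+0.83 + 10^-1.47)
   = 1 / (1 + 6.7608 + 0.033884) = 1/7.7947 = 0.1283

α₂ = 0.128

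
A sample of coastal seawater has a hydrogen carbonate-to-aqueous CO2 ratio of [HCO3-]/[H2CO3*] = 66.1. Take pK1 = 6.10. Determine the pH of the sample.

pH = 7.92

From K1 = [H⁺][HCO3-]/[H2CO3*]:  pH = pK1 + log₁₀([HCO3-]/[H2CO3*])
log₁₀(66.1) = +1.820
pH = 6.10 + (+1.820) = 7.92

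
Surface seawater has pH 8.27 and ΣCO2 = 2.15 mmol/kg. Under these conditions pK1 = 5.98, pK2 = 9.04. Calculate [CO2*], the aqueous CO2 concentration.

[CO2*] = 9.38 μmol/kg

α₀ = 1 / (1 + K1/[H⁺] + K1K2/[H⁺]²) = 1 / (1 + 10^+2.29 + 10^+1.52)
   = 1 / (1 + 194.98 + 33.113) = 1/229.10 = 0.004365
[CO2*] = α₀ × DIC = 0.004365 × 2.15 = 0.00938 mmol/kg = 9.38 μmol/kg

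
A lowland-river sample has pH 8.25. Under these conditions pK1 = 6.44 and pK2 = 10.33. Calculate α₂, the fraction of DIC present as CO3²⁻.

α₂ = 1 / (1 + [H⁺]/K2 + [H⁺]²/(K1K2)) = 1 / (1 + 10^+2.08 + 10^+0.27)
   = 1 / (1 + 120.23 + 1.8621) = 1/123.09 = 0.008124

α₂ = 0.00812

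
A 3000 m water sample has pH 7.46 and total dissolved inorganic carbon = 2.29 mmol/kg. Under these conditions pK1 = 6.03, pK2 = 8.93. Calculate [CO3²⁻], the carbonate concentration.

[CO3²⁻] = 0.0724 mmol/kg

α₂ = 1 / (1 + [H⁺]/K2 + [H⁺]²/(K1K2)) = 1 / (1 + 10^+1.47 + 10^+0.04)
   = 1 / (1 + 29.512 + 1.0965) = 1/31.609 = 0.03164
[CO3²⁻] = α₂ × DIC = 0.03164 × 2.29 = 0.0724 mmol/kg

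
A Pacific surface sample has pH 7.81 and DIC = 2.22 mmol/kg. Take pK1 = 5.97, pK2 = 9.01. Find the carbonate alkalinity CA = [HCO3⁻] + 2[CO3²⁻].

CA = 2.32 mmol/kg

CA = [HCO3⁻] + 2[CO3²⁻] = (α₁ + 2α₂)·DIC
At pH 7.81: [H⁺]/K1 = 10^-1.84 = 0.014454, K2/[H⁺] = 10^-1.20 = 0.063096
α₁ = 1/(1 + 0.014454 + 0.063096) = 1/1.0776 = 0.9280; α₂ = α₁·K2/[H⁺] = 0.05855
α₁ + 2α₂ = 1.0451
CA = 1.0451 × 2.22 = 2.32 mmol/kg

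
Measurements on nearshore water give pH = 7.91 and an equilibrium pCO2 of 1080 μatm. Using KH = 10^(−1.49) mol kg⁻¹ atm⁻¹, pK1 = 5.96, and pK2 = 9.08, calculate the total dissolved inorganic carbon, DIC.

DIC = 3.36 mmol/kg

[CO2*] = KH · pCO2 = 10^(−1.49) × 1080×10^-6 = 3.495×10^-5 mol/kg
α₀ = 1/(1 + K1/[H⁺] + K1K2/[H⁺]²) = 1/(1 + 10^+1.95 + 10^+0.78) = 0.01040
DIC = [CO2*]/α₀ = 3.495×10^-5 / 0.01040 = 3.36 mmol/kg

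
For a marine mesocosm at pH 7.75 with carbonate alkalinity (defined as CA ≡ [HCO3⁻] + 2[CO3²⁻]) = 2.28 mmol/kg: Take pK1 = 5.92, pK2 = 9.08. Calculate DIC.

CA = [HCO3⁻] + 2[CO3²⁻] = (α₁ + 2α₂)·DIC
At pH 7.75: [H⁺]/K1 = 10^-1.83 = 0.014791, K2/[H⁺] = 10^-1.33 = 0.046774
α₁ = 1/(1 + 0.014791 + 0.046774) = 1/1.0616 = 0.9420; α₂ = α₁·K2/[H⁺] = 0.04406
α₁ + 2α₂ = 1.0301
DIC = CA / (α₁ + 2α₂) = 2.28 / 1.0301 = 2.21 mmol/kg

DIC = 2.21 mmol/kg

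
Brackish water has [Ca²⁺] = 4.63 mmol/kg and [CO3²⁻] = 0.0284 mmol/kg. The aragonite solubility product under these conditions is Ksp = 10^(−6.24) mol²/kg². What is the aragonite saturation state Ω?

Ksp = 10^(−6.24) = 5.754×10^-7
Ω = [Ca²⁺][CO3²⁻]/Ksp = (4.63×10^-3)(0.0284×10^-3) / 5.754×10^-7 = 0.229

Ω = 0.229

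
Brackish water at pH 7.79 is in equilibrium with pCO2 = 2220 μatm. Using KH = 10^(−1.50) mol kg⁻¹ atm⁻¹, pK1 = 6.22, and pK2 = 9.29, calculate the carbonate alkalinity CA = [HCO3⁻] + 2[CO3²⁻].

[CO2*] = KH · pCO2 = 10^(−1.50) × 2220×10^-6 = 7.020×10^-5 mol/kg
α₀ = 1/(1 + K1/[H⁺] + K1K2/[H⁺]²) = 1/(1 + 10^+1.57 + 10^+0.07) = 0.02543
DIC = [CO2*]/α₀ = 7.020×10^-5 / 0.02543 = 2.761 mmol/kg
CA = (α₁ + 2α₂)·DIC = (0.9447 + 2×0.02987) × 2.761 = 2.77 mmol/kg

CA = 2.77 mmol/kg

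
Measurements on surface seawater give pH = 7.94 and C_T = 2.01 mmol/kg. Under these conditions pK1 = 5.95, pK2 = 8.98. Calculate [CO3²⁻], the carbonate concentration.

α₂ = 1 / (1 + [H⁺]/K2 + [H⁺]²/(K1K2)) = 1 / (1 + 10^+1.04 + 10^-0.95)
   = 1 / (1 + 10.965 + 0.11220) = 1/12.077 = 0.08280
[CO3²⁻] = α₂ × DIC = 0.08280 × 2.01 = 0.166 mmol/kg

[CO3²⁻] = 0.166 mmol/kg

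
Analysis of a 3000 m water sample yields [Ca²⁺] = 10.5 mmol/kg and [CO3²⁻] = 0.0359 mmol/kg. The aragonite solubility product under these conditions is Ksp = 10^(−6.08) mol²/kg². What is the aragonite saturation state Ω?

Ksp = 10^(−6.08) = 8.318×10^-7
Ω = [Ca²⁺][CO3²⁻]/Ksp = (10.5×10^-3)(0.0359×10^-3) / 8.318×10^-7 = 0.453

Ω = 0.453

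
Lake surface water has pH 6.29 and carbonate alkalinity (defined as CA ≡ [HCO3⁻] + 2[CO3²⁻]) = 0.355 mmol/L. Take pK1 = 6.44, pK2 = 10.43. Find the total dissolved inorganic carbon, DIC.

DIC = 0.856 mmol/L

CA = [HCO3⁻] + 2[CO3²⁻] = (α₁ + 2α₂)·DIC
At pH 6.29: [H⁺]/K1 = 10^0.15 = 1.4125, K2/[H⁺] = 10^-4.14 = 7.2444×10^-5
α₁ = 1/(1 + 1.4125 + 7.2444×10^-5) = 1/2.4126 = 0.4145; α₂ = α₁·K2/[H⁺] = 3.003×10^-5
α₁ + 2α₂ = 0.4145
DIC = CA / (α₁ + 2α₂) = 0.355 / 0.4145 = 0.856 mmol/L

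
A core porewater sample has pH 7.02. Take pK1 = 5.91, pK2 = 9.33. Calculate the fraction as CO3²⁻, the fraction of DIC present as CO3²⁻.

α₂ = 0.00452

α₂ = 1 / (1 + [H⁺]/K2 + [H⁺]²/(K1K2)) = 1 / (1 + 10^+2.31 + 10^+1.20)
   = 1 / (1 + 204.17 + 15.849) = 1/221.02 = 0.004524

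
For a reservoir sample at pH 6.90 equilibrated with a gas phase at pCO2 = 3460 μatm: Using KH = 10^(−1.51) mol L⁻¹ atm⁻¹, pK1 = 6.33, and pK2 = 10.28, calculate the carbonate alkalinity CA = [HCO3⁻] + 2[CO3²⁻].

[CO2*] = KH · pCO2 = 10^(−1.51) × 3460×10^-6 = 1.069×10^-4 mol/L
α₀ = 1/(1 + K1/[H⁺] + K1K2/[H⁺]²) = 1/(1 + 10^+0.57 + 10^-2.81) = 0.2120
DIC = [CO2*]/α₀ = 1.069×10^-4 / 0.2120 = 0.5044 mmol/L
CA = (α₁ + 2α₂)·DIC = (0.7877 + 2×0.0003284) × 0.5044 = 0.398 mmol/L

CA = 0.398 mmol/L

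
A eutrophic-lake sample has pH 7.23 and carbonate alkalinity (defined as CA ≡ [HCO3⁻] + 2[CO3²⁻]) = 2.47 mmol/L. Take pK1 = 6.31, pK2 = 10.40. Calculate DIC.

DIC = 2.76 mmol/L

CA = [HCO3⁻] + 2[CO3²⁻] = (α₁ + 2α₂)·DIC
At pH 7.23: [H⁺]/K1 = 10^-0.92 = 0.12023, K2/[H⁺] = 10^-3.17 = 0.00067608
α₁ = 1/(1 + 0.12023 + 0.00067608) = 1/1.1209 = 0.8921; α₂ = α₁·K2/[H⁺] = 0.0006032
α₁ + 2α₂ = 0.8933
DIC = CA / (α₁ + 2α₂) = 2.47 / 0.8933 = 2.76 mmol/L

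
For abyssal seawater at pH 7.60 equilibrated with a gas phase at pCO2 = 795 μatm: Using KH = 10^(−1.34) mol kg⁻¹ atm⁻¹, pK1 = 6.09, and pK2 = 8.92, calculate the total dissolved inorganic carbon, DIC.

DIC = 1.27 mmol/kg

[CO2*] = KH · pCO2 = 10^(−1.34) × 795×10^-6 = 3.634×10^-5 mol/kg
α₀ = 1/(1 + K1/[H⁺] + K1K2/[H⁺]²) = 1/(1 + 10^+1.51 + 10^+0.19) = 0.02865
DIC = [CO2*]/α₀ = 3.634×10^-5 / 0.02865 = 1.27 mmol/kg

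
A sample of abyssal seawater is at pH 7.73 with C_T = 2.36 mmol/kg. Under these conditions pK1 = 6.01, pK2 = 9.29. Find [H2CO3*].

α₀ = 1 / (1 + K1/[H⁺] + K1K2/[H⁺]²) = 1 / (1 + 10^+1.72 + 10^+0.16)
   = 1 / (1 + 52.481 + 1.4454) = 1/54.926 = 0.01821
[CO2*] = α₀ × DIC = 0.01821 × 2.36 = 0.0430 mmol/kg

[CO2*] = 0.0430 mmol/kg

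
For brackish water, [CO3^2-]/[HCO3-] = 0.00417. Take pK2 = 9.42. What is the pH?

pH = 7.04

From K2 = [H⁺][CO3^2-]/[HCO3-]:  pH = pK2 + log₁₀([CO3^2-]/[HCO3-])
log₁₀(0.00417) = -2.380
pH = 9.42 + (-2.380) = 7.04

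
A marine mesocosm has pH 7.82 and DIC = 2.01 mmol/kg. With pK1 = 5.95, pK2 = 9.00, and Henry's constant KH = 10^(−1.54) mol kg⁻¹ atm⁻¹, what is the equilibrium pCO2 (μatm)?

α₀ = 1 / (1 + K1/[H⁺] + K1K2/[H⁺]²) = 1 / (1 + 10^+1.87 + 10^+0.69)
   = 1 / (1 + 74.131 + 4.8978) = 1/80.029 = 0.01250
[CO2*] = α₀ × DIC = 0.01250 × 2.01 = 0.02512 mmol/kg
pCO2 = [CO2*]/KH = 2.512×10^-5 / 2.884×10^-2 = 871 μatm

pCO2 = 871 μatm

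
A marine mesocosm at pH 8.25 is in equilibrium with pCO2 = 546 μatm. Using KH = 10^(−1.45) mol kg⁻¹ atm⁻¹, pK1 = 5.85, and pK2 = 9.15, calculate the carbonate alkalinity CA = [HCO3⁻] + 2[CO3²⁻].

[CO2*] = KH · pCO2 = 10^(−1.45) × 546×10^-6 = 1.937×10^-5 mol/kg
α₀ = 1/(1 + K1/[H⁺] + K1K2/[H⁺]²) = 1/(1 + 10^+2.40 + 10^+1.50) = 0.003523
DIC = [CO2*]/α₀ = 1.937×10^-5 / 0.003523 = 5.498 mmol/kg
CA = (α₁ + 2α₂)·DIC = (0.8851 + 2×0.1114) × 5.498 = 6.09 mmol/kg

CA = 6.09 mmol/kg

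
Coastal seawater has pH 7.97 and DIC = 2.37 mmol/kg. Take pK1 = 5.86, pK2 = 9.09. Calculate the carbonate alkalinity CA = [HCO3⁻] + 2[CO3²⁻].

CA = [HCO3⁻] + 2[CO3²⁻] = (α₁ + 2α₂)·DIC
At pH 7.97: [H⁺]/K1 = 10^-2.11 = 0.0077625, K2/[H⁺] = 10^-1.12 = 0.075858
α₁ = 1/(1 + 0.0077625 + 0.075858) = 1/1.0836 = 0.9228; α₂ = α₁·K2/[H⁺] = 0.07000
α₁ + 2α₂ = 1.0628
CA = 1.0628 × 2.37 = 2.52 mmol/kg

CA = 2.52 mmol/kg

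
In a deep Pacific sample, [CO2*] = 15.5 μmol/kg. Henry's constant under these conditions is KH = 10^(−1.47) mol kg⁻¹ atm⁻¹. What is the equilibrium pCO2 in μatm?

pCO2 = 457 μatm

KH = 10^(−1.47) = 3.388×10^-2 mol kg⁻¹ atm⁻¹
pCO2 = [CO2*]/KH = 15.5×10^-6 / 3.388×10^-2 = 4.57×10^-4 atm = 457 μatm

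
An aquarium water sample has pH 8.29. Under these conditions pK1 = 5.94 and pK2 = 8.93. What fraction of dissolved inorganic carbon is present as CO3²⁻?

α₂ = 0.186

α₂ = 1 / (1 + [H⁺]/K2 + [H⁺]²/(K1K2)) = 1 / (1 + 10^+0.64 + 10^-1.71)
   = 1 / (1 + 4.3652 + 0.019498) = 1/5.3847 = 0.1857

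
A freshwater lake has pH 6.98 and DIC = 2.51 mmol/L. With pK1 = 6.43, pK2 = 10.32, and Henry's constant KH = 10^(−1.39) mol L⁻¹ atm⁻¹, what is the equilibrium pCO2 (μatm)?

pCO2 = 1.35×10^4 μatm

α₀ = 1 / (1 + K1/[H⁺] + K1K2/[H⁺]²) = 1 / (1 + 10^+0.55 + 10^-2.79)
   = 1 / (1 + 3.5481 + 0.0016218) = 1/4.5498 = 0.2198
[CO2*] = α₀ × DIC = 0.2198 × 2.51 = 0.5517 mmol/L
pCO2 = [CO2*]/KH = 5.517×10^-4 / 4.074×10^-2 = 1.35×10^4 μatm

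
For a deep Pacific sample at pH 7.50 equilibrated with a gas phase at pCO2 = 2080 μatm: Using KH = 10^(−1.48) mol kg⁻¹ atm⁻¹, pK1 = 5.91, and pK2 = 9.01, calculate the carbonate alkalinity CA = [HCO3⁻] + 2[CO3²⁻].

CA = 2.85 mmol/kg

[CO2*] = KH · pCO2 = 10^(−1.48) × 2080×10^-6 = 6.888×10^-5 mol/kg
α₀ = 1/(1 + K1/[H⁺] + K1K2/[H⁺]²) = 1/(1 + 10^+1.59 + 10^+0.08) = 0.02433
DIC = [CO2*]/α₀ = 6.888×10^-5 / 0.02433 = 2.831 mmol/kg
CA = (α₁ + 2α₂)·DIC = (0.9464 + 2×0.02925) × 2.831 = 2.85 mmol/kg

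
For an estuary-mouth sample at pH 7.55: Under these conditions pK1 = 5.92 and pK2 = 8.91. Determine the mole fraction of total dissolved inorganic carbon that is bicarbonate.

α₁ = 1 / (1 + [H⁺]/K1 + K2/[H⁺]) = 1 / (1 + 10^-1.63 + 10^-1.36)
   = 1 / (1 + 0.023442 + 0.043652) = 1/1.0671 = 0.9371

α₁ = 0.937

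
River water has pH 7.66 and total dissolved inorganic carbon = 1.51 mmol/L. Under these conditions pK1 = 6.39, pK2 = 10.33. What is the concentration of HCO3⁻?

α₁ = 1 / (1 + [H⁺]/K1 + K2/[H⁺]) = 1 / (1 + 10^-1.27 + 10^-2.67)
   = 1 / (1 + 0.053703 + 0.0021380) = 1/1.0558 = 0.9471
[HCO3⁻] = α₁ × DIC = 0.9471 × 1.51 = 1.43 mmol/L

[HCO3⁻] = 1.43 mmol/L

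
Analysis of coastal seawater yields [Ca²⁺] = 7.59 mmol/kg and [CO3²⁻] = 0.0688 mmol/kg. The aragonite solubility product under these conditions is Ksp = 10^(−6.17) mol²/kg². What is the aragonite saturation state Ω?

Ω = 0.772

Ksp = 10^(−6.17) = 6.761×10^-7
Ω = [Ca²⁺][CO3²⁻]/Ksp = (7.59×10^-3)(0.0688×10^-3) / 6.761×10^-7 = 0.772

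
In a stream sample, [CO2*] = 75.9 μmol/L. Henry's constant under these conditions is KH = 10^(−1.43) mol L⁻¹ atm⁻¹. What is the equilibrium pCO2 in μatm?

KH = 10^(−1.43) = 3.715×10^-2 mol L⁻¹ atm⁻¹
pCO2 = [CO2*]/KH = 75.9×10^-6 / 3.715×10^-2 = 2.04×10^-3 atm = 2040 μatm

pCO2 = 2040 μatm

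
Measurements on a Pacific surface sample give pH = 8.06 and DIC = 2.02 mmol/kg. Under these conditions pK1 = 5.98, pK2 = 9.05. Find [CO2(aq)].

[CO2*] = 15.1 μmol/kg

α₀ = 1 / (1 + K1/[H⁺] + K1K2/[H⁺]²) = 1 / (1 + 10^+2.08 + 10^+1.09)
   = 1 / (1 + 120.23 + 12.303) = 1/133.53 = 0.007489
[CO2*] = α₀ × DIC = 0.007489 × 2.02 = 0.0151 mmol/kg = 15.1 μmol/kg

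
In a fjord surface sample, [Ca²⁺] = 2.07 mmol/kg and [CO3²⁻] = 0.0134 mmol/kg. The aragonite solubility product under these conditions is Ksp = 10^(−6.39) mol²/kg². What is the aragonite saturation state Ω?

Ksp = 10^(−6.39) = 4.074×10^-7
Ω = [Ca²⁺][CO3²⁻]/Ksp = (2.07×10^-3)(0.0134×10^-3) / 4.074×10^-7 = 0.0681

Ω = 0.0681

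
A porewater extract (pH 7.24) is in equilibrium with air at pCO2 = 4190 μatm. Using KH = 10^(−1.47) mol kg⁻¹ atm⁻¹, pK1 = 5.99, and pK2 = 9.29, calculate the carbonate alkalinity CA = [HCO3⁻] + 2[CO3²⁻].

[CO2*] = KH · pCO2 = 10^(−1.47) × 4190×10^-6 = 1.420×10^-4 mol/kg
α₀ = 1/(1 + K1/[H⁺] + K1K2/[H⁺]²) = 1/(1 + 10^+1.25 + 10^-0.80) = 0.05279
DIC = [CO2*]/α₀ = 1.420×10^-4 / 0.05279 = 2.689 mmol/kg
CA = (α₁ + 2α₂)·DIC = (0.9388 + 2×0.008367) × 2.689 = 2.57 mmol/kg

CA = 2.57 mmol/kg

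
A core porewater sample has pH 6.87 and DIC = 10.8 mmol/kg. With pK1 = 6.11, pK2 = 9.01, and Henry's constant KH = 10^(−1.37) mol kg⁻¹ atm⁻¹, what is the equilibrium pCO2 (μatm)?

α₀ = 1 / (1 + K1/[H⁺] + K1K2/[H⁺]²) = 1 / (1 + 10^+0.76 + 10^-1.38)
   = 1 / (1 + 5.7544 + 0.041687) = 1/6.7961 = 0.1471
[CO2*] = α₀ × DIC = 0.1471 × 10.8 = 1.589 mmol/kg
pCO2 = [CO2*]/KH = 1.589×10^-3 / 4.266×10^-2 = 3.73×10^4 μatm

pCO2 = 3.73×10^4 μatm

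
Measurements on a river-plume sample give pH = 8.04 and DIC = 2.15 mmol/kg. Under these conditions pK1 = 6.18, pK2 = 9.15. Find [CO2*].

α₀ = 1 / (1 + K1/[H⁺] + K1K2/[H⁺]²) = 1 / (1 + 10^+1.86 + 10^+0.75)
   = 1 / (1 + 72.444 + 5.6234) = 1/79.067 = 0.01265
[CO2*] = α₀ × DIC = 0.01265 × 2.15 = 0.0272 mmol/kg

[CO2*] = 0.0272 mmol/kg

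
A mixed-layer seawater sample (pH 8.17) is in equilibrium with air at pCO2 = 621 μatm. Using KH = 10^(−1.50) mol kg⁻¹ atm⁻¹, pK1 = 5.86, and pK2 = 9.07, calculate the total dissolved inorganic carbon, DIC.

[CO2*] = KH · pCO2 = 10^(−1.50) × 621×10^-6 = 1.964×10^-5 mol/kg
α₀ = 1/(1 + K1/[H⁺] + K1K2/[H⁺]²) = 1/(1 + 10^+2.31 + 10^+1.41) = 0.004331
DIC = [CO2*]/α₀ = 1.964×10^-5 / 0.004331 = 4.53 mmol/kg

DIC = 4.53 mmol/kg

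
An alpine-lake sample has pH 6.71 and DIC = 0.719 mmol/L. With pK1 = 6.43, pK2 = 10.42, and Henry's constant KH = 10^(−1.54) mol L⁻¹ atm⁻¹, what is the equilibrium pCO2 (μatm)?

pCO2 = 8580 μatm

α₀ = 1 / (1 + K1/[H⁺] + K1K2/[H⁺]²) = 1 / (1 + 10^+0.28 + 10^-3.43)
   = 1 / (1 + 1.9055 + 0.00037154) = 1/2.9058 = 0.3441
[CO2*] = α₀ × DIC = 0.3441 × 0.719 = 0.2474 mmol/L
pCO2 = [CO2*]/KH = 2.474×10^-4 / 2.884×10^-2 = 8580 μatm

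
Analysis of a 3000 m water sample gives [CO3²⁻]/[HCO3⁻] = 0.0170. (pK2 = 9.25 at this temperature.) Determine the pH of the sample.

pH = 7.48

From K2 = [H⁺][CO3²⁻]/[HCO3⁻]:  pH = pK2 + log₁₀([CO3²⁻]/[HCO3⁻])
log₁₀(0.0170) = -1.770
pH = 9.25 + (-1.770) = 7.48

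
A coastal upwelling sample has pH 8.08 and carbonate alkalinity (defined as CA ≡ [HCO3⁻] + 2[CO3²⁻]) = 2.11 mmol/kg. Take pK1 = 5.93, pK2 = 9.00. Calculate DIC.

CA = [HCO3⁻] + 2[CO3²⁻] = (α₁ + 2α₂)·DIC
At pH 8.08: [H⁺]/K1 = 10^-2.15 = 0.0070795, K2/[H⁺] = 10^-0.92 = 0.12023
α₁ = 1/(1 + 0.0070795 + 0.12023) = 1/1.1273 = 0.8871; α₂ = α₁·K2/[H⁺] = 0.1066
α₁ + 2α₂ = 1.1004
DIC = CA / (α₁ + 2α₂) = 2.11 / 1.1004 = 1.92 mmol/kg

DIC = 1.92 mmol/kg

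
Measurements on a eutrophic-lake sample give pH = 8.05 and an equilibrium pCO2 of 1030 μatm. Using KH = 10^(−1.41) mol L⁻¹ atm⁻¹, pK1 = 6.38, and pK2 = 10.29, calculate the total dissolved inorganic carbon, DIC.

[CO2*] = KH · pCO2 = 10^(−1.41) × 1030×10^-6 = 4.007×10^-5 mol/L
α₀ = 1/(1 + K1/[H⁺] + K1K2/[H⁺]²) = 1/(1 + 10^+1.67 + 10^-0.57) = 0.02081
DIC = [CO2*]/α₀ = 4.007×10^-5 / 0.02081 = 1.93 mmol/L

DIC = 1.93 mmol/L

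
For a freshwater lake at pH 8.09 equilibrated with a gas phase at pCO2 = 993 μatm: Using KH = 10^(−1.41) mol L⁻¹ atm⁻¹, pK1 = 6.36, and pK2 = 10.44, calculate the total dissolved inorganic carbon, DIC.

[CO2*] = KH · pCO2 = 10^(−1.41) × 993×10^-6 = 3.863×10^-5 mol/L
α₀ = 1/(1 + K1/[H⁺] + K1K2/[H⁺]²) = 1/(1 + 10^+1.73 + 10^-0.62) = 0.01820
DIC = [CO2*]/α₀ = 3.863×10^-5 / 0.01820 = 2.12 mmol/L

DIC = 2.12 mmol/L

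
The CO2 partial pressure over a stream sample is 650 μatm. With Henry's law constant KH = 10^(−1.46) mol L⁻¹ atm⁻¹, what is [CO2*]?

[CO2*] = 22.5 μmol/L

KH = 10^(−1.46) = 3.467×10^-2 mol L⁻¹ atm⁻¹
[CO2*] = KH · pCO2 = 3.467×10^-2 × 650×10^-6 atm = 2.25×10^-5 mol/L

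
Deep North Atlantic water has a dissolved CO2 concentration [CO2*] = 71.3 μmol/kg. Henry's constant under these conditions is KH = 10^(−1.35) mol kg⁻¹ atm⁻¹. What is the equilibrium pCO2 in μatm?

KH = 10^(−1.35) = 4.467×10^-2 mol kg⁻¹ atm⁻¹
pCO2 = [CO2*]/KH = 71.3×10^-6 / 4.467×10^-2 = 1.60×10^-3 atm = 1600 μatm

pCO2 = 1600 μatm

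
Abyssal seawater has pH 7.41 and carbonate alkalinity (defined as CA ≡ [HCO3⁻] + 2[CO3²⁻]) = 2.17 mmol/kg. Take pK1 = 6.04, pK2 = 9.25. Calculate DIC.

DIC = 2.23 mmol/kg

CA = [HCO3⁻] + 2[CO3²⁻] = (α₁ + 2α₂)·DIC
At pH 7.41: [H⁺]/K1 = 10^-1.37 = 0.042658, K2/[H⁺] = 10^-1.84 = 0.014454
α₁ = 1/(1 + 0.042658 + 0.014454) = 1/1.0571 = 0.9460; α₂ = α₁·K2/[H⁺] = 0.01367
α₁ + 2α₂ = 0.9733
DIC = CA / (α₁ + 2α₂) = 2.17 / 0.9733 = 2.23 mmol/kg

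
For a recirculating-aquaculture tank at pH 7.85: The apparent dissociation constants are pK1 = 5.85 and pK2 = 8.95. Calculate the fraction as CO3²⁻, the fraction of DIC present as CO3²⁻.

α₂ = 1 / (1 + [H⁺]/K2 + [H⁺]²/(K1K2)) = 1 / (1 + 10^+1.10 + 10^-0.90)
   = 1 / (1 + 12.589 + 0.12589) = 1/13.715 = 0.07291

α₂ = 0.0729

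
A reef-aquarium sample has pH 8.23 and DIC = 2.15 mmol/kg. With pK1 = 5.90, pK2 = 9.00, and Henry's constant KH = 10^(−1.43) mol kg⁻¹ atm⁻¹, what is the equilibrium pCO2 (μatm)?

α₀ = 1 / (1 + K1/[H⁺] + K1K2/[H⁺]²) = 1 / (1 + 10^+2.33 + 10^+1.56)
   = 1 / (1 + 213.80 + 36.308) = 1/251.10 = 0.003982
[CO2*] = α₀ × DIC = 0.003982 × 2.15 = 0.008562 mmol/kg = 8.562 μmol/kg
pCO2 = [CO2*]/KH = 8.562×10^-6 / 3.715×10^-2 = 230 μatm

pCO2 = 230 μatm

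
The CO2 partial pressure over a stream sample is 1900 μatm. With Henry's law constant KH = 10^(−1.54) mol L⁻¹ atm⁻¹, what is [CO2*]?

KH = 10^(−1.54) = 2.884×10^-2 mol L⁻¹ atm⁻¹
[CO2*] = KH · pCO2 = 2.884×10^-2 × 1900×10^-6 atm = 5.48×10^-5 mol/L

[CO2*] = 54.8 μmol/L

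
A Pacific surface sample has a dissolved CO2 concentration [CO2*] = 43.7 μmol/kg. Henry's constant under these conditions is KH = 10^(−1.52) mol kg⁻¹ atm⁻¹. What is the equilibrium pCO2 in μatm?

KH = 10^(−1.52) = 3.020×10^-2 mol kg⁻¹ atm⁻¹
pCO2 = [CO2*]/KH = 43.7×10^-6 / 3.020×10^-2 = 1.45×10^-3 atm = 1450 μatm

pCO2 = 1450 μatm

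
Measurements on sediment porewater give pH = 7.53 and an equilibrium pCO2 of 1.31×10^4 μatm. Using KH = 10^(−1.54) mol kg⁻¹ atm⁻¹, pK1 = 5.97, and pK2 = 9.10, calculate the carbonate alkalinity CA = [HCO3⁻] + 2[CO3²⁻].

CA = 14.5 mmol/kg

[CO2*] = KH · pCO2 = 10^(−1.54) × 1.31×10^4×10^-6 = 3.778×10^-4 mol/kg
α₀ = 1/(1 + K1/[H⁺] + K1K2/[H⁺]²) = 1/(1 + 10^+1.56 + 10^-0.01) = 0.02612
DIC = [CO2*]/α₀ = 3.778×10^-4 / 0.02612 = 14.46 mmol/kg
CA = (α₁ + 2α₂)·DIC = (0.9484 + 2×0.02553) × 14.46 = 14.5 mmol/kg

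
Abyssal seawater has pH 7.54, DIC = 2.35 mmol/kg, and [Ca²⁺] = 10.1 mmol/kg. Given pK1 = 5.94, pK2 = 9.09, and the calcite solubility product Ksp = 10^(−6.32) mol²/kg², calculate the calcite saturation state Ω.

α₂ = 1 / (1 + [H⁺]/K2 + [H⁺]²/(K1K2)) = 1 / (1 + 10^+1.55 + 10^-0.05)
   = 1 / (1 + 35.481 + 0.89125) = 1/37.373 = 0.02676
[CO3²⁻] = α₂ × DIC = 0.02676 × 2.35 = 0.06288 mmol/kg
Ksp = 10^(−6.32) = 4.786×10^-7
Ω = [Ca²⁺][CO3²⁻]/Ksp = (10.1×10^-3)(6.288×10^-5) / 4.786×10^-7 = 1.33

Ω = 1.33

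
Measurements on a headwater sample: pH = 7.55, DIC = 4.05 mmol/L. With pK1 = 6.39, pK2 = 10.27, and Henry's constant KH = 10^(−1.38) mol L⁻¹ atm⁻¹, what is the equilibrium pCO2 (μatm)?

α₀ = 1 / (1 + K1/[H⁺] + K1K2/[H⁺]²) = 1 / (1 + 10^+1.16 + 10^-1.56)
   = 1 / (1 + 14.454 + 0.027542) = 1/15.482 = 0.06459
[CO2*] = α₀ × DIC = 0.06459 × 4.05 = 0.2616 mmol/L
pCO2 = [CO2*]/KH = 2.616×10^-4 / 4.169×10^-2 = 6280 μatm

pCO2 = 6280 μatm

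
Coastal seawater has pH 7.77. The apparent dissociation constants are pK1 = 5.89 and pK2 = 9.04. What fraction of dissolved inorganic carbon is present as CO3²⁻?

α₂ = 0.0503

α₂ = 1 / (1 + [H⁺]/K2 + [H⁺]²/(K1K2)) = 1 / (1 + 10^+1.27 + 10^-0.61)
   = 1 / (1 + 18.621 + 0.24547) = 1/19.866 = 0.05034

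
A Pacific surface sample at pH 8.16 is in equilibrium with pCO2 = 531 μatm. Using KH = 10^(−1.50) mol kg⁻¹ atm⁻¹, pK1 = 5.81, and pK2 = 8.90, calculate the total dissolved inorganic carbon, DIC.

DIC = 4.46 mmol/kg

[CO2*] = KH · pCO2 = 10^(−1.50) × 531×10^-6 = 1.679×10^-5 mol/kg
α₀ = 1/(1 + K1/[H⁺] + K1K2/[H⁺]²) = 1/(1 + 10^+2.35 + 10^+1.61) = 0.003765
DIC = [CO2*]/α₀ = 1.679×10^-5 / 0.003765 = 4.46 mmol/kg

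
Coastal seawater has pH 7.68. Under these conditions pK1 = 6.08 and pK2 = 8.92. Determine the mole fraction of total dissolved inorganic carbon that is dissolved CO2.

α₀ = 0.0232

α₀ = 1 / (1 + K1/[H⁺] + K1K2/[H⁺]²) = 1 / (1 + 10^+1.60 + 10^+0.36)
   = 1 / (1 + 39.811 + 2.2909) = 1/43.102 = 0.02320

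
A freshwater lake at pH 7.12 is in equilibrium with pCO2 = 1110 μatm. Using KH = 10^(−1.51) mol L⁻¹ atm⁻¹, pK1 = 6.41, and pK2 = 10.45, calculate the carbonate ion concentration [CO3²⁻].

[CO3²⁻] = 0.0823 μmol/L

[CO2*] = KH · pCO2 = 10^(−1.51) × 1110×10^-6 = 3.430×10^-5 mol/L
α₀ = 1/(1 + K1/[H⁺] + K1K2/[H⁺]²) = 1/(1 + 10^+0.71 + 10^-2.62) = 0.1631
DIC = [CO2*]/α₀ = 3.430×10^-5 / 0.1631 = 0.2103 mmol/L
[CO3²⁻] = α₂·DIC; α₂ = 0.0003913, so [CO3²⁻] = 0.0003913 × 0.2103 = 8.23×10^-5 mmol/L = 0.0823 μmol/L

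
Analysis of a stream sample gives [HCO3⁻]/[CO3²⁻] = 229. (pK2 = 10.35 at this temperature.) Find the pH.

From K2 = [H⁺][CO3²⁻]/[HCO3⁻]:  pH = pK2 − log₁₀([HCO3⁻]/[CO3²⁻])
log₁₀(229) = +2.360
pH = 10.35 − (+2.360) = 7.99

pH = 7.99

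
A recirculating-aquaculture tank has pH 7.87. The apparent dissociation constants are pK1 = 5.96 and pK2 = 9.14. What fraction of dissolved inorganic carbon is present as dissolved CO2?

α₀ = 0.0115

α₀ = 1 / (1 + K1/[H⁺] + K1K2/[H⁺]²) = 1 / (1 + 10^+1.91 + 10^+0.64)
   = 1 / (1 + 81.283 + 4.3652) = 1/86.648 = 0.01154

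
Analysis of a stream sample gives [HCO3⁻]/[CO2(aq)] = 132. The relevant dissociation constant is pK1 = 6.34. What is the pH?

pH = 8.46

From K1 = [H⁺][HCO3⁻]/[CO2(aq)]:  pH = pK1 + log₁₀([HCO3⁻]/[CO2(aq)])
log₁₀(132) = +2.121
pH = 6.34 + (+2.121) = 8.46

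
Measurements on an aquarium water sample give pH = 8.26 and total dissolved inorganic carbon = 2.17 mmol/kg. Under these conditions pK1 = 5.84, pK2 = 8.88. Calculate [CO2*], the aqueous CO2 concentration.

α₀ = 1 / (1 + K1/[H⁺] + K1K2/[H⁺]²) = 1 / (1 + 10^+2.42 + 10^+1.80)
   = 1 / (1 + 263.03 + 63.096) = 1/327.12 = 0.003057
[CO2*] = α₀ × DIC = 0.003057 × 2.17 = 0.00663 mmol/kg = 6.63 μmol/kg

[CO2*] = 6.63 μmol/kg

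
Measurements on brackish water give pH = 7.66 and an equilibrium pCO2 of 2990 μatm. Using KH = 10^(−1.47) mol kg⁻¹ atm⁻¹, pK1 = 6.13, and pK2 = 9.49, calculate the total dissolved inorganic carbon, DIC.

[CO2*] = KH · pCO2 = 10^(−1.47) × 2990×10^-6 = 1.013×10^-4 mol/kg
α₀ = 1/(1 + K1/[H⁺] + K1K2/[H⁺]²) = 1/(1 + 10^+1.53 + 10^-0.30) = 0.02826
DIC = [CO2*]/α₀ = 1.013×10^-4 / 0.02826 = 3.59 mmol/kg

DIC = 3.59 mmol/kg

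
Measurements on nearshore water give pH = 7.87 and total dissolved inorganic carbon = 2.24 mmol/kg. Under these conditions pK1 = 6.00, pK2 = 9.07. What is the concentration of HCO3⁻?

[HCO3⁻] = 2.08 mmol/kg

α₁ = 1 / (1 + [H⁺]/K1 + K2/[H⁺]) = 1 / (1 + 10^-1.87 + 10^-1.20)
   = 1 / (1 + 0.013490 + 0.063096) = 1/1.0766 = 0.9289
[HCO3⁻] = α₁ × DIC = 0.9289 × 2.24 = 2.08 mmol/kg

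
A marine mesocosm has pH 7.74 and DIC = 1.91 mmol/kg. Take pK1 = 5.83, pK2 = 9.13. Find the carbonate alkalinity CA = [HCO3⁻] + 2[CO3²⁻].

CA = [HCO3⁻] + 2[CO3²⁻] = (α₁ + 2α₂)·DIC
At pH 7.74: [H⁺]/K1 = 10^-1.91 = 0.012303, K2/[H⁺] = 10^-1.39 = 0.040738
α₁ = 1/(1 + 0.012303 + 0.040738) = 1/1.0530 = 0.9496; α₂ = α₁·K2/[H⁺] = 0.03869
α₁ + 2α₂ = 1.0270
CA = 1.0270 × 1.91 = 1.96 mmol/kg

CA = 1.96 mmol/kg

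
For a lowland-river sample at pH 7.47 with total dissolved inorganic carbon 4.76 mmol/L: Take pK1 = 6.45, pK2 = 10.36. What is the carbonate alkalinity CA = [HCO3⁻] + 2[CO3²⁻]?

CA = [HCO3⁻] + 2[CO3²⁻] = (α₁ + 2α₂)·DIC
At pH 7.47: [H⁺]/K1 = 10^-1.02 = 0.095499, K2/[H⁺] = 10^-2.89 = 0.0012882
α₁ = 1/(1 + 0.095499 + 0.0012882) = 1/1.0968 = 0.9118; α₂ = α₁·K2/[H⁺] = 0.001175
α₁ + 2α₂ = 0.9141
CA = 0.9141 × 4.76 = 4.35 mmol/L

CA = 4.35 mmol/L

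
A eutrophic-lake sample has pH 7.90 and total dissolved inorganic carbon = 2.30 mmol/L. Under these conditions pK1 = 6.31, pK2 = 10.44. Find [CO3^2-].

α₂ = 1 / (1 + [H⁺]/K2 + [H⁺]²/(K1K2)) = 1 / (1 + 10^+2.54 + 10^+0.95)
   = 1 / (1 + 346.74 + 8.9125) = 1/356.65 = 0.002804
[CO3²⁻] = α₂ × DIC = 0.002804 × 2.30 = 0.00645 mmol/L = 6.45 μmol/L

[CO3²⁻] = 6.45 μmol/L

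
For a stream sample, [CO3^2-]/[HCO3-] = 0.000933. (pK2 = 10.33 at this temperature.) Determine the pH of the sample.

pH = 7.30

From K2 = [H⁺][CO3^2-]/[HCO3-]:  pH = pK2 + log₁₀([CO3^2-]/[HCO3-])
log₁₀(0.000933) = -3.030
pH = 10.33 + (-3.030) = 7.30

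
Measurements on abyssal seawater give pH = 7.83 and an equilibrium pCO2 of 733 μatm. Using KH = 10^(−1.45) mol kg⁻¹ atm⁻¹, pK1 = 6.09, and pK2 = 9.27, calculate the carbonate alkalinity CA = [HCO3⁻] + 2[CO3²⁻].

[CO2*] = KH · pCO2 = 10^(−1.45) × 733×10^-6 = 2.601×10^-5 mol/kg
α₀ = 1/(1 + K1/[H⁺] + K1K2/[H⁺]²) = 1/(1 + 10^+1.74 + 10^+0.30) = 0.01726
DIC = [CO2*]/α₀ = 2.601×10^-5 / 0.01726 = 1.507 mmol/kg
CA = (α₁ + 2α₂)·DIC = (0.9483 + 2×0.03443) × 1.507 = 1.53 mmol/kg

CA = 1.53 mmol/kg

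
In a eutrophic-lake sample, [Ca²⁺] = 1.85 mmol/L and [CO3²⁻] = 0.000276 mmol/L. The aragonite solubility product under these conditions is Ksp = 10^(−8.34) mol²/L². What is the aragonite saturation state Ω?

Ω = 0.112

Ksp = 10^(−8.34) = 4.571×10^-9
Ω = [Ca²⁺][CO3²⁻]/Ksp = (1.85×10^-3)(0.000276×10^-3) / 4.571×10^-9 = 0.112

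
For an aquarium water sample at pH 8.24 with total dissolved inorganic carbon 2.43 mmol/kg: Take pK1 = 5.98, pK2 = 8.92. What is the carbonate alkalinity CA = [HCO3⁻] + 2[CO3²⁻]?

CA = 2.84 mmol/kg

CA = [HCO3⁻] + 2[CO3²⁻] = (α₁ + 2α₂)·DIC
At pH 8.24: [H⁺]/K1 = 10^-2.26 = 0.0054954, K2/[H⁺] = 10^-0.68 = 0.20893
α₁ = 1/(1 + 0.0054954 + 0.20893) = 1/1.2144 = 0.8234; α₂ = α₁·K2/[H⁺] = 0.1720
α₁ + 2α₂ = 1.1675
CA = 1.1675 × 2.43 = 2.84 mmol/kg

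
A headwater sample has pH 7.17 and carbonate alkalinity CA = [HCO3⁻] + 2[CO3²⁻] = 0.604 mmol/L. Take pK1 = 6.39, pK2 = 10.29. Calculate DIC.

CA = [HCO3⁻] + 2[CO3²⁻] = (α₁ + 2α₂)·DIC
At pH 7.17: [H⁺]/K1 = 10^-0.78 = 0.16596, K2/[H⁺] = 10^-3.12 = 0.00075858
α₁ = 1/(1 + 0.16596 + 0.00075858) = 1/1.1667 = 0.8571; α₂ = α₁·K2/[H⁺] = 0.0006502
α₁ + 2α₂ = 0.8584
DIC = CA / (α₁ + 2α₂) = 0.604 / 0.8584 = 0.704 mmol/L

DIC = 0.704 mmol/L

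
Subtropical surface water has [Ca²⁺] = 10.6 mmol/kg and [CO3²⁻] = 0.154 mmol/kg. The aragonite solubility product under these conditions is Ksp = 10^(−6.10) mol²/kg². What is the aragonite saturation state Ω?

Ω = 2.06

Ksp = 10^(−6.10) = 7.943×10^-7
Ω = [Ca²⁺][CO3²⁻]/Ksp = (10.6×10^-3)(0.154×10^-3) / 7.943×10^-7 = 2.06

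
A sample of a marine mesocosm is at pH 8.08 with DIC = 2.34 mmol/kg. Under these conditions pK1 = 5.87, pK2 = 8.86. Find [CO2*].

[CO2*] = 12.3 μmol/kg

α₀ = 1 / (1 + K1/[H⁺] + K1K2/[H⁺]²) = 1 / (1 + 10^+2.21 + 10^+1.43)
   = 1 / (1 + 162.18 + 26.915) = 1/190.10 = 0.005260
[CO2*] = α₀ × DIC = 0.005260 × 2.34 = 0.0123 mmol/kg = 12.3 μmol/kg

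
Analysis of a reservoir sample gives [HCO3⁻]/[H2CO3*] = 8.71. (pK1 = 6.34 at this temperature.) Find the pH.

pH = 7.28

From K1 = [H⁺][HCO3⁻]/[H2CO3*]:  pH = pK1 + log₁₀([HCO3⁻]/[H2CO3*])
log₁₀(8.71) = +0.940
pH = 6.34 + (+0.940) = 7.28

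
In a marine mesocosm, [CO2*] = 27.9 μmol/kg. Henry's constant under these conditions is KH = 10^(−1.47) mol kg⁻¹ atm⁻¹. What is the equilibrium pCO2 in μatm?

KH = 10^(−1.47) = 3.388×10^-2 mol kg⁻¹ atm⁻¹
pCO2 = [CO2*]/KH = 27.9×10^-6 / 3.388×10^-2 = 8.23×10^-4 atm = 823 μatm

pCO2 = 823 μatm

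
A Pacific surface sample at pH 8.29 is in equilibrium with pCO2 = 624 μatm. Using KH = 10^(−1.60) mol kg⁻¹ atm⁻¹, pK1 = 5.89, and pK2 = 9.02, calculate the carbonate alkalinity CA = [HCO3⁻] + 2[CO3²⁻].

CA = 5.40 mmol/kg

[CO2*] = KH · pCO2 = 10^(−1.60) × 624×10^-6 = 1.567×10^-5 mol/kg
α₀ = 1/(1 + K1/[H⁺] + K1K2/[H⁺]²) = 1/(1 + 10^+2.40 + 10^+1.67) = 0.003345
DIC = [CO2*]/α₀ = 1.567×10^-5 / 0.003345 = 4.686 mmol/kg
CA = (α₁ + 2α₂)·DIC = (0.8402 + 2×0.1565) × 4.686 = 5.40 mmol/kg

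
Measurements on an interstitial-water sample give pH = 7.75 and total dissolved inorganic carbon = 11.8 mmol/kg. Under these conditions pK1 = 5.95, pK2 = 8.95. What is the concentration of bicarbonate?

α₁ = 1 / (1 + [H⁺]/K1 + K2/[H⁺]) = 1 / (1 + 10^-1.80 + 10^-1.20)
   = 1 / (1 + 0.015849 + 0.063096) = 1/1.0789 = 0.9268
[HCO3⁻] = α₁ × DIC = 0.9268 × 11.8 = 10.9 mmol/kg

[HCO3⁻] = 10.9 mmol/kg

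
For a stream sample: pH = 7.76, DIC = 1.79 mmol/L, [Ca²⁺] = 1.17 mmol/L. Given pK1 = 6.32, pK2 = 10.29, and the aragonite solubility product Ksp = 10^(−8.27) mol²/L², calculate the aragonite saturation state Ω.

Ω = 1.11

α₂ = 1 / (1 + [H⁺]/K2 + [H⁺]²/(K1K2)) = 1 / (1 + 10^+2.53 + 10^+1.09)
   = 1 / (1 + 338.84 + 12.303) = 1/352.15 = 0.002840
[CO3²⁻] = α₂ × DIC = 0.002840 × 1.79 = 0.005083 mmol/L = 5.083 μmol/L
Ksp = 10^(−8.27) = 5.370×10^-9
Ω = [Ca²⁺][CO3²⁻]/Ksp = (1.17×10^-3)(5.083×10^-6) / 5.370×10^-9 = 1.11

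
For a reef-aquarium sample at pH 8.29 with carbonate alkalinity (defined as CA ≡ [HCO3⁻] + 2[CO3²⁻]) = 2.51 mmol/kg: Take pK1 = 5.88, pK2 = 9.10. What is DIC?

CA = [HCO3⁻] + 2[CO3²⁻] = (α₁ + 2α₂)·DIC
At pH 8.29: [H⁺]/K1 = 10^-2.41 = 0.0038905, K2/[H⁺] = 10^-0.81 = 0.15488
α₁ = 1/(1 + 0.0038905 + 0.15488) = 1/1.1588 = 0.8630; α₂ = α₁·K2/[H⁺] = 0.1337
α₁ + 2α₂ = 1.1303
DIC = CA / (α₁ + 2α₂) = 2.51 / 1.1303 = 2.22 mmol/kg

DIC = 2.22 mmol/kg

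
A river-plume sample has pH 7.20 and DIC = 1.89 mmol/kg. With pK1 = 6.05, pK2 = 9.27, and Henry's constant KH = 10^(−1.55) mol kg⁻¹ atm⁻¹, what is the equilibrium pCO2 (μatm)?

α₀ = 1 / (1 + K1/[H⁺] + K1K2/[H⁺]²) = 1 / (1 + 10^+1.15 + 10^-0.92)
   = 1 / (1 + 14.125 + 0.12023) = 1/15.246 = 0.06559
[CO2*] = α₀ × DIC = 0.06559 × 1.89 = 0.1240 mmol/kg
pCO2 = [CO2*]/KH = 1.240×10^-4 / 2.818×10^-2 = 4400 μatm

pCO2 = 4400 μatm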